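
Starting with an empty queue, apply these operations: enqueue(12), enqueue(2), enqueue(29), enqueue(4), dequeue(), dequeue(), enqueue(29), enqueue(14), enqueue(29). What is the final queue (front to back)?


enqueue(12) -> [12]
enqueue(2) -> [12, 2]
enqueue(29) -> [12, 2, 29]
enqueue(4) -> [12, 2, 29, 4]
dequeue() returns 12 -> [2, 29, 4]
dequeue() returns 2 -> [29, 4]
enqueue(29) -> [29, 4, 29]
enqueue(14) -> [29, 4, 29, 14]
enqueue(29) -> [29, 4, 29, 14, 29]
Final queue (front to back): [29, 4, 29, 14, 29]


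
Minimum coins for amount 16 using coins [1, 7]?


dp[0]=0; dp[i]=1+min(dp[i-c] for c in coins)
...dp[11]=5, dp[12]=6, dp[13]=7, dp[14]=2, dp[15]=3, dp[16]=4
Minimum coins for 16 = 4


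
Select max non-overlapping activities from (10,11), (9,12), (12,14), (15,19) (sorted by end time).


Greedy: pick earliest-ending, then skip overlaps.
Selected (3 activities): [(10, 11), (12, 14), (15, 19)]


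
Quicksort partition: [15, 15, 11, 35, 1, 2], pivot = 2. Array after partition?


Elements <= 2 go left of pivot.
Result: [1, 2, 11, 35, 15, 15], pivot at index 1


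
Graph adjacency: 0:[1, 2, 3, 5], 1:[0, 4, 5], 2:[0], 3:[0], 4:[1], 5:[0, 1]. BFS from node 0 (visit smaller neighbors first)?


BFS queue: start with [0]
Visit order: [0, 1, 2, 3, 5, 4]


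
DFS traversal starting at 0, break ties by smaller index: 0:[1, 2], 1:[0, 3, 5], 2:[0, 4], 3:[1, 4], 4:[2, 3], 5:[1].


DFS stack-based: start with [0]
Visit order: [0, 1, 3, 4, 2, 5]


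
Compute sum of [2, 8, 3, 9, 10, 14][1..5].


Prefix sums: [0, 2, 10, 13, 22, 32, 46]
Sum[1..5] = prefix[6] - prefix[1] = 46 - 2 = 44


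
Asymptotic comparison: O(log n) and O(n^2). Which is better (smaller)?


logarithmic grows slower than quadratic
O(log n) is asymptotically smaller; O(n^2) grows faster


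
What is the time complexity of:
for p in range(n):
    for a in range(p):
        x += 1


Per nesting level: O(n) * O(n) [triangular over p] = O(n^2)
Complexity: O(n^2)


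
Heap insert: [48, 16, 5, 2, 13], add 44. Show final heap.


Append 44: [48, 16, 5, 2, 13, 44]
Bubble up: swap idx 5(44) with idx 2(5)
Result: [48, 16, 44, 2, 13, 5]


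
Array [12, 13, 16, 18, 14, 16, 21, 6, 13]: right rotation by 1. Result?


Right rotate by 1: [13, 12, 13, 16, 18, 14, 16, 21, 6]


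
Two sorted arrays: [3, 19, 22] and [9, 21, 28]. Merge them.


Compare heads, take smaller each step.
Merged: [3, 9, 19, 21, 22, 28]


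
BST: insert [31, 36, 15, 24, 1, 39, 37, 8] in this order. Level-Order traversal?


Root = 31; build tree by BST insertion.
Level-Order traversal: [31, 15, 36, 1, 24, 39, 8, 37]


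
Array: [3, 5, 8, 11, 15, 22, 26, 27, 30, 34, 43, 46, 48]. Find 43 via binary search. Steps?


Search for 43:
[0,12] mid=6 arr[6]=26
[7,12] mid=9 arr[9]=34
[10,12] mid=11 arr[11]=46
[10,10] mid=10 arr[10]=43
Total: 4 comparisons


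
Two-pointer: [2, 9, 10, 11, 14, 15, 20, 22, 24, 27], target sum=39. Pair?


Two pointers: lo=0, hi=9
Found pair: (15, 24) summing to 39


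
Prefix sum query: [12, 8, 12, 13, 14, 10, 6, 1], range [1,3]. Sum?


Prefix sums: [0, 12, 20, 32, 45, 59, 69, 75, 76]
Sum[1..3] = prefix[4] - prefix[1] = 45 - 12 = 33


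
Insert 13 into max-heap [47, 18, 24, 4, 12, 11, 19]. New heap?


Append 13: [47, 18, 24, 4, 12, 11, 19, 13]
Bubble up: swap idx 7(13) with idx 3(4)
Result: [47, 18, 24, 13, 12, 11, 19, 4]


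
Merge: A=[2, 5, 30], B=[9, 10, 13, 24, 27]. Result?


Compare heads, take smaller each step.
Merged: [2, 5, 9, 10, 13, 24, 27, 30]


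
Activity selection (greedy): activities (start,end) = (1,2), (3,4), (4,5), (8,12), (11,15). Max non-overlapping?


Greedy: pick earliest-ending, then skip overlaps.
Selected (4 activities): [(1, 2), (3, 4), (4, 5), (8, 12)]


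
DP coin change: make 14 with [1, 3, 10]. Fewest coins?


dp[0]=0; dp[i]=1+min(dp[i-c] for c in coins)
...dp[9]=3, dp[10]=1, dp[11]=2, dp[12]=3, dp[13]=2, dp[14]=3
Minimum coins for 14 = 3


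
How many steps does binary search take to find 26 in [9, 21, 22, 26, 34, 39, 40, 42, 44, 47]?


Search for 26:
[0,9] mid=4 arr[4]=34
[0,3] mid=1 arr[1]=21
[2,3] mid=2 arr[2]=22
[3,3] mid=3 arr[3]=26
Total: 4 comparisons


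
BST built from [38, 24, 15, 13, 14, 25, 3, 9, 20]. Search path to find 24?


BST root = 38
Search for 24: compare at each node
Path: [38, 24]


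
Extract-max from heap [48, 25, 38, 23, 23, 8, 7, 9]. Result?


Max = 48
Replace root with last, heapify down
Resulting heap: [38, 25, 9, 23, 23, 8, 7]


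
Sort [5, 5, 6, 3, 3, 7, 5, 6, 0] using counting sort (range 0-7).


Count array: [1, 0, 0, 2, 0, 3, 2, 1]
Reconstruct: [0, 3, 3, 5, 5, 5, 6, 6, 7]


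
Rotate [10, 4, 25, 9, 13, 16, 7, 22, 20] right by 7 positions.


Right rotate by 7: [25, 9, 13, 16, 7, 22, 20, 10, 4]


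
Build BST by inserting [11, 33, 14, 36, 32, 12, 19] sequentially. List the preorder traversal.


Root = 11; build tree by BST insertion.
Preorder traversal: [11, 33, 14, 12, 32, 19, 36]


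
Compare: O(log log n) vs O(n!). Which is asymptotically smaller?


double-logarithmic grows slower than factorial
O(log log n) is asymptotically smaller; O(n!) grows faster


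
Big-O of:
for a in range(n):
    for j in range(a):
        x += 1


Per nesting level: O(n) * O(n) [triangular over a] = O(n^2)
Complexity: O(n^2)


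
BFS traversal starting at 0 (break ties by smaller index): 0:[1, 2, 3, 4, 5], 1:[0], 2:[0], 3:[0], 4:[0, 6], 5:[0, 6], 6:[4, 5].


BFS queue: start with [0]
Visit order: [0, 1, 2, 3, 4, 5, 6]


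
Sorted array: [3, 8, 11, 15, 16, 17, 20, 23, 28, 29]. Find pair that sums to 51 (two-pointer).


Two pointers: lo=0, hi=9
Found pair: (23, 28) summing to 51


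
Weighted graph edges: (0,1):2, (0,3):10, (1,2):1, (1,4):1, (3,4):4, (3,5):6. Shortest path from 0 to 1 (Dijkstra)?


Dijkstra from 0:
Distances: {0: 0, 1: 2, 2: 3, 3: 7, 4: 3, 5: 13}
Shortest distance to 1 = 2, path = [0, 1]


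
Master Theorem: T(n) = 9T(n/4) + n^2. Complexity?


a=9, b=4, c=2. log_4(9)=1.585 < c=2. Case 3: O(n^c) = O(n^2)
Complexity: O(n^2)


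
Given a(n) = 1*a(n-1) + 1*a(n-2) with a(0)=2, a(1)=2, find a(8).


Build bottom-up:
...a(6)=26, a(7)=42, a(8)=1*42+1*26=68


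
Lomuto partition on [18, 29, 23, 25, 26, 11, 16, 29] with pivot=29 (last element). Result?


Elements <= 29 go left of pivot.
Result: [18, 29, 23, 25, 26, 11, 16, 29], pivot at index 7


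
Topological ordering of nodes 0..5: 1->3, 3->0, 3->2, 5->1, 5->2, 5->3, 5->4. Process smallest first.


Kahn's algorithm, process smallest node first
Order: [5, 1, 3, 0, 2, 4]


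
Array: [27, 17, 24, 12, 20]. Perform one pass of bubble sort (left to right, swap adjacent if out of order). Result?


After one pass: [17, 24, 12, 20, 27]


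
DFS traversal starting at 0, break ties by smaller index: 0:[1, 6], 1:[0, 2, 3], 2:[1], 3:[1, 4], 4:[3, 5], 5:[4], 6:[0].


DFS stack-based: start with [0]
Visit order: [0, 1, 2, 3, 4, 5, 6]


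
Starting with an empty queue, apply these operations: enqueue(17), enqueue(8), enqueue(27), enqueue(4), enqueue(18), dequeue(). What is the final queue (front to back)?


enqueue(17) -> [17]
enqueue(8) -> [17, 8]
enqueue(27) -> [17, 8, 27]
enqueue(4) -> [17, 8, 27, 4]
enqueue(18) -> [17, 8, 27, 4, 18]
dequeue() returns 17 -> [8, 27, 4, 18]
Final queue (front to back): [8, 27, 4, 18]


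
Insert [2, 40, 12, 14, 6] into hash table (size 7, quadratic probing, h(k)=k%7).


Insertions: 2->slot 2; 40->slot 5; 12->slot 6; 14->slot 0; 6->slot 3
Table: [14, None, 2, 6, None, 40, 12]


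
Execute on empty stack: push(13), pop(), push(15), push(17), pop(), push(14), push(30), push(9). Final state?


push(13) -> [13]
pop() returns 13 -> []
push(15) -> [15]
push(17) -> [15, 17]
pop() returns 17 -> [15]
push(14) -> [15, 14]
push(30) -> [15, 14, 30]
push(9) -> [15, 14, 30, 9]
Final stack (bottom to top): [15, 14, 30, 9]


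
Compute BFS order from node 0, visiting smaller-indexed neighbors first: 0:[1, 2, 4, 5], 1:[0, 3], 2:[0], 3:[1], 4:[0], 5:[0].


BFS queue: start with [0]
Visit order: [0, 1, 2, 4, 5, 3]


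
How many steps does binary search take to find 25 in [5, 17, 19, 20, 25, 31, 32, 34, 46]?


Search for 25:
[0,8] mid=4 arr[4]=25
Total: 1 comparisons


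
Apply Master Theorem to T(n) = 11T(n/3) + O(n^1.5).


a=11, b=3, c=1.5. log_3(11)=2.183 > c=1.5. Case 1: O(n^log_b(a)) = O(n^2.183)
Complexity: O(n^2.183)


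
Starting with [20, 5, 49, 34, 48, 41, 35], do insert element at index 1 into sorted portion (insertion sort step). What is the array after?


After one pass: [5, 20, 49, 34, 48, 41, 35]


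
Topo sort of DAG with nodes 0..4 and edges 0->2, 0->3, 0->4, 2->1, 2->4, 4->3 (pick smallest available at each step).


Kahn's algorithm, process smallest node first
Order: [0, 2, 1, 4, 3]


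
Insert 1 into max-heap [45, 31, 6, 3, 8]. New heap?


Append 1: [45, 31, 6, 3, 8, 1]
Bubble up: no swaps needed
Result: [45, 31, 6, 3, 8, 1]


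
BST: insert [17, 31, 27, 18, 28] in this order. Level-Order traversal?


Root = 17; build tree by BST insertion.
Level-Order traversal: [17, 31, 27, 18, 28]


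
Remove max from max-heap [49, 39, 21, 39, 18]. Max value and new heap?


Max = 49
Replace root with last, heapify down
Resulting heap: [39, 39, 21, 18]


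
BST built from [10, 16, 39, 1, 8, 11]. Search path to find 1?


BST root = 10
Search for 1: compare at each node
Path: [10, 1]


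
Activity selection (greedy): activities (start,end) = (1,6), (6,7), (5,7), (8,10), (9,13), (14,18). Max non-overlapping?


Greedy: pick earliest-ending, then skip overlaps.
Selected (4 activities): [(1, 6), (6, 7), (8, 10), (14, 18)]


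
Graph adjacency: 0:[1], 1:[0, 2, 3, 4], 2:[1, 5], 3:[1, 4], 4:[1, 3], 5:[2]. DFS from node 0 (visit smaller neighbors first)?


DFS stack-based: start with [0]
Visit order: [0, 1, 2, 5, 3, 4]


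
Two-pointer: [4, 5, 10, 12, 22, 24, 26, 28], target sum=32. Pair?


Two pointers: lo=0, hi=7
Found pair: (4, 28) summing to 32


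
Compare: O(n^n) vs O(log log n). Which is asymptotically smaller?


double-logarithmic grows slower than n^n
O(log log n) is asymptotically smaller; O(n^n) grows faster


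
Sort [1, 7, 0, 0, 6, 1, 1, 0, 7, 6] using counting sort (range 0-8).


Count array: [3, 3, 0, 0, 0, 0, 2, 2, 0]
Reconstruct: [0, 0, 0, 1, 1, 1, 6, 6, 7, 7]


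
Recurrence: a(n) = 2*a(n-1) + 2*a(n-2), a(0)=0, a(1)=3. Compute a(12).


Build bottom-up:
...a(10)=20064, a(11)=54816, a(12)=2*54816+2*20064=149760


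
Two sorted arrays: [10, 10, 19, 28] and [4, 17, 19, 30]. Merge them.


Compare heads, take smaller each step.
Merged: [4, 10, 10, 17, 19, 19, 28, 30]


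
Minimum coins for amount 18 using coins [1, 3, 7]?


dp[0]=0; dp[i]=1+min(dp[i-c] for c in coins)
...dp[13]=3, dp[14]=2, dp[15]=3, dp[16]=4, dp[17]=3, dp[18]=4
Minimum coins for 18 = 4


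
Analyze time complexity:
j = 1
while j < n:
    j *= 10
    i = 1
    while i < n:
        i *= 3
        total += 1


Per nesting level: O(log n) * O(log n) = O((log n)^2)
Complexity: O((log n)^2)


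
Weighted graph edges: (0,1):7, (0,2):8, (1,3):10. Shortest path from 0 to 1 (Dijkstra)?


Dijkstra from 0:
Distances: {0: 0, 1: 7, 2: 8, 3: 17}
Shortest distance to 1 = 7, path = [0, 1]


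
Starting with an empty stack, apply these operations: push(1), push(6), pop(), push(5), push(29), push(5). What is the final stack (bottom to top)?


push(1) -> [1]
push(6) -> [1, 6]
pop() returns 6 -> [1]
push(5) -> [1, 5]
push(29) -> [1, 5, 29]
push(5) -> [1, 5, 29, 5]
Final stack (bottom to top): [1, 5, 29, 5]


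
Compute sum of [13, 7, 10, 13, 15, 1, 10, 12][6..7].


Prefix sums: [0, 13, 20, 30, 43, 58, 59, 69, 81]
Sum[6..7] = prefix[8] - prefix[6] = 81 - 59 = 22


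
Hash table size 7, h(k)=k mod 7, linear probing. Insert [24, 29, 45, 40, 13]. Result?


Insertions: 24->slot 3; 29->slot 1; 45->slot 4; 40->slot 5; 13->slot 6
Table: [None, 29, None, 24, 45, 40, 13]


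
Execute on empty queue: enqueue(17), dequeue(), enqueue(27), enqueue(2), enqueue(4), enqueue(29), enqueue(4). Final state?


enqueue(17) -> [17]
dequeue() returns 17 -> []
enqueue(27) -> [27]
enqueue(2) -> [27, 2]
enqueue(4) -> [27, 2, 4]
enqueue(29) -> [27, 2, 4, 29]
enqueue(4) -> [27, 2, 4, 29, 4]
Final queue (front to back): [27, 2, 4, 29, 4]


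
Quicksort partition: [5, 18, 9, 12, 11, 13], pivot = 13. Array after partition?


Elements <= 13 go left of pivot.
Result: [5, 9, 12, 11, 13, 18], pivot at index 4


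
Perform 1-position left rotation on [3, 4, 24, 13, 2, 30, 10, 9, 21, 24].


Left rotate by 1: [4, 24, 13, 2, 30, 10, 9, 21, 24, 3]


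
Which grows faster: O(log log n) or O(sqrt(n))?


double-logarithmic grows slower than sublinear
O(log log n) is asymptotically smaller; O(sqrt(n)) grows faster


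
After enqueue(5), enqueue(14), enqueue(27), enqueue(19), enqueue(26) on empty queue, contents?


enqueue(5) -> [5]
enqueue(14) -> [5, 14]
enqueue(27) -> [5, 14, 27]
enqueue(19) -> [5, 14, 27, 19]
enqueue(26) -> [5, 14, 27, 19, 26]
Final queue (front to back): [5, 14, 27, 19, 26]


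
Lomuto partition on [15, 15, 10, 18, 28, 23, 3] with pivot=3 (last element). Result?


Elements <= 3 go left of pivot.
Result: [3, 15, 10, 18, 28, 23, 15], pivot at index 0


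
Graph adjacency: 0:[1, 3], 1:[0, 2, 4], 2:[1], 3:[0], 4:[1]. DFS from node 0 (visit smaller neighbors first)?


DFS stack-based: start with [0]
Visit order: [0, 1, 2, 4, 3]


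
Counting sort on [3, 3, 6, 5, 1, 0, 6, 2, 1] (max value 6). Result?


Count array: [1, 2, 1, 2, 0, 1, 2]
Reconstruct: [0, 1, 1, 2, 3, 3, 5, 6, 6]


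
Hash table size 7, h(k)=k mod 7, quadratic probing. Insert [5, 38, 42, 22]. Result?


Insertions: 5->slot 5; 38->slot 3; 42->slot 0; 22->slot 1
Table: [42, 22, None, 38, None, 5, None]


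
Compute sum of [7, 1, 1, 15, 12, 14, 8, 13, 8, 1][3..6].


Prefix sums: [0, 7, 8, 9, 24, 36, 50, 58, 71, 79, 80]
Sum[3..6] = prefix[7] - prefix[3] = 58 - 9 = 49


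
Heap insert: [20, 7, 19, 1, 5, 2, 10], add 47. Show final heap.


Append 47: [20, 7, 19, 1, 5, 2, 10, 47]
Bubble up: swap idx 7(47) with idx 3(1); swap idx 3(47) with idx 1(7); swap idx 1(47) with idx 0(20)
Result: [47, 20, 19, 7, 5, 2, 10, 1]


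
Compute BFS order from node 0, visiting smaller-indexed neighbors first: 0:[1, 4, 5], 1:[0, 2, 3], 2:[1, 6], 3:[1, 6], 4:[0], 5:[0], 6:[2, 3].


BFS queue: start with [0]
Visit order: [0, 1, 4, 5, 2, 3, 6]


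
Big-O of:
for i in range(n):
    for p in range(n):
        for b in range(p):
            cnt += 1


Per nesting level: O(n) * O(n) * O(n) [triangular over p] = O(n^3)
Complexity: O(n^3)


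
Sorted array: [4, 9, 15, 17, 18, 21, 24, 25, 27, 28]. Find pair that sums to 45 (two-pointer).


Two pointers: lo=0, hi=9
Found pair: (17, 28) summing to 45


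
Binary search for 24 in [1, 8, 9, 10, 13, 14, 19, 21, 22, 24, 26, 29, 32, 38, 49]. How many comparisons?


Search for 24:
[0,14] mid=7 arr[7]=21
[8,14] mid=11 arr[11]=29
[8,10] mid=9 arr[9]=24
Total: 3 comparisons


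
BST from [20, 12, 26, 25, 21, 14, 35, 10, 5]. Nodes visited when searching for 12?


BST root = 20
Search for 12: compare at each node
Path: [20, 12]


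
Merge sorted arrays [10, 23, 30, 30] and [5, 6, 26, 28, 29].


Compare heads, take smaller each step.
Merged: [5, 6, 10, 23, 26, 28, 29, 30, 30]


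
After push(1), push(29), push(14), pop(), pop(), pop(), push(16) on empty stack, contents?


push(1) -> [1]
push(29) -> [1, 29]
push(14) -> [1, 29, 14]
pop() returns 14 -> [1, 29]
pop() returns 29 -> [1]
pop() returns 1 -> []
push(16) -> [16]
Final stack (bottom to top): [16]


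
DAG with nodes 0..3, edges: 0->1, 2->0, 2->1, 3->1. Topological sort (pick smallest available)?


Kahn's algorithm, process smallest node first
Order: [2, 0, 3, 1]


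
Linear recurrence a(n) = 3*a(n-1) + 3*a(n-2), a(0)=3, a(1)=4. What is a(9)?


Build bottom-up:
...a(7)=15660, a(8)=59373, a(9)=3*59373+3*15660=225099


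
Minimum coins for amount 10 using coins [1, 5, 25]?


dp[0]=0; dp[i]=1+min(dp[i-c] for c in coins)
...dp[5]=1, dp[6]=2, dp[7]=3, dp[8]=4, dp[9]=5, dp[10]=2
Minimum coins for 10 = 2


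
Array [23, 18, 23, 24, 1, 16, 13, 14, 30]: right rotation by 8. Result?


Right rotate by 8: [18, 23, 24, 1, 16, 13, 14, 30, 23]


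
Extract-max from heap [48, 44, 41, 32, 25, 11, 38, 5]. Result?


Max = 48
Replace root with last, heapify down
Resulting heap: [44, 32, 41, 5, 25, 11, 38]


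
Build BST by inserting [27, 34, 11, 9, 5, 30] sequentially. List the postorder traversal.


Root = 27; build tree by BST insertion.
Postorder traversal: [5, 9, 11, 30, 34, 27]


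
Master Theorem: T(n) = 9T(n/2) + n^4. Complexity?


a=9, b=2, c=4. log_2(9)=3.170 < c=4. Case 3: O(n^c) = O(n^4)
Complexity: O(n^4)


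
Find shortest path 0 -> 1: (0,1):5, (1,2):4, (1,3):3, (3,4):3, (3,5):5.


Dijkstra from 0:
Distances: {0: 0, 1: 5, 2: 9, 3: 8, 4: 11, 5: 13}
Shortest distance to 1 = 5, path = [0, 1]


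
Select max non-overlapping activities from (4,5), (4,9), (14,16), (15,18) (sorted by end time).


Greedy: pick earliest-ending, then skip overlaps.
Selected (2 activities): [(4, 5), (14, 16)]


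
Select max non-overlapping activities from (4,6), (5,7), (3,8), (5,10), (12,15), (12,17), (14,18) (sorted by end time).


Greedy: pick earliest-ending, then skip overlaps.
Selected (2 activities): [(4, 6), (12, 15)]


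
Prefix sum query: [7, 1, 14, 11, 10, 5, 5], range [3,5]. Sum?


Prefix sums: [0, 7, 8, 22, 33, 43, 48, 53]
Sum[3..5] = prefix[6] - prefix[3] = 48 - 22 = 26


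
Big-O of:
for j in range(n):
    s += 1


Per nesting level: O(n) = O(n)
Complexity: O(n)


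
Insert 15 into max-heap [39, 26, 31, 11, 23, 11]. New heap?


Append 15: [39, 26, 31, 11, 23, 11, 15]
Bubble up: no swaps needed
Result: [39, 26, 31, 11, 23, 11, 15]


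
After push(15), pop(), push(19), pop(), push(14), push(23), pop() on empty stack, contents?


push(15) -> [15]
pop() returns 15 -> []
push(19) -> [19]
pop() returns 19 -> []
push(14) -> [14]
push(23) -> [14, 23]
pop() returns 23 -> [14]
Final stack (bottom to top): [14]


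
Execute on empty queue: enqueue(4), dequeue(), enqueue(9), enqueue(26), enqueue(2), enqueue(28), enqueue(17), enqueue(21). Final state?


enqueue(4) -> [4]
dequeue() returns 4 -> []
enqueue(9) -> [9]
enqueue(26) -> [9, 26]
enqueue(2) -> [9, 26, 2]
enqueue(28) -> [9, 26, 2, 28]
enqueue(17) -> [9, 26, 2, 28, 17]
enqueue(21) -> [9, 26, 2, 28, 17, 21]
Final queue (front to back): [9, 26, 2, 28, 17, 21]


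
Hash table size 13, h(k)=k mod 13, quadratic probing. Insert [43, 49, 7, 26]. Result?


Insertions: 43->slot 4; 49->slot 10; 7->slot 7; 26->slot 0
Table: [26, None, None, None, 43, None, None, 7, None, None, 49, None, None]


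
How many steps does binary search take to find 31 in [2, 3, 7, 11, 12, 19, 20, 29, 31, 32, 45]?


Search for 31:
[0,10] mid=5 arr[5]=19
[6,10] mid=8 arr[8]=31
Total: 2 comparisons


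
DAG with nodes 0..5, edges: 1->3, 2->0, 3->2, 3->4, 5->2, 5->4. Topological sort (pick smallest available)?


Kahn's algorithm, process smallest node first
Order: [1, 3, 5, 2, 0, 4]


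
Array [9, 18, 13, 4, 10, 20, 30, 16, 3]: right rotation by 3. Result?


Right rotate by 3: [30, 16, 3, 9, 18, 13, 4, 10, 20]


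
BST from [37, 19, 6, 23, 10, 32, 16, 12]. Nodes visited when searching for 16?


BST root = 37
Search for 16: compare at each node
Path: [37, 19, 6, 10, 16]


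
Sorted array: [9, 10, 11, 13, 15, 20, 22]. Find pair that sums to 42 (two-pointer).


Two pointers: lo=0, hi=6
Found pair: (20, 22) summing to 42


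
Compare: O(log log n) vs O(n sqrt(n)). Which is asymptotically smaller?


double-logarithmic grows slower than n^1.5
O(log log n) is asymptotically smaller; O(n sqrt(n)) grows faster


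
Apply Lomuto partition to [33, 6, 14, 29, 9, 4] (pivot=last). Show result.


Elements <= 4 go left of pivot.
Result: [4, 6, 14, 29, 9, 33], pivot at index 0


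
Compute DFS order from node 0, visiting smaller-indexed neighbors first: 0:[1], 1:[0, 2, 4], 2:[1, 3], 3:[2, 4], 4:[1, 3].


DFS stack-based: start with [0]
Visit order: [0, 1, 2, 3, 4]


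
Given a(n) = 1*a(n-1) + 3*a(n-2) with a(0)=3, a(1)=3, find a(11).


Build bottom-up:
...a(9)=3477, a(10)=8049, a(11)=1*8049+3*3477=18480


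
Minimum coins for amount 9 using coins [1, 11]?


dp[0]=0; dp[i]=1+min(dp[i-c] for c in coins)
...dp[4]=4, dp[5]=5, dp[6]=6, dp[7]=7, dp[8]=8, dp[9]=9
Minimum coins for 9 = 9


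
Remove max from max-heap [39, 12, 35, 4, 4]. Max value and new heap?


Max = 39
Replace root with last, heapify down
Resulting heap: [35, 12, 4, 4]


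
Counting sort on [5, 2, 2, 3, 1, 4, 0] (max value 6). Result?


Count array: [1, 1, 2, 1, 1, 1, 0]
Reconstruct: [0, 1, 2, 2, 3, 4, 5]


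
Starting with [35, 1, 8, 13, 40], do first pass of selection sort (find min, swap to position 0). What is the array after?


After one pass: [1, 35, 8, 13, 40]


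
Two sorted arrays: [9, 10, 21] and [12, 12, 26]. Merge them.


Compare heads, take smaller each step.
Merged: [9, 10, 12, 12, 21, 26]


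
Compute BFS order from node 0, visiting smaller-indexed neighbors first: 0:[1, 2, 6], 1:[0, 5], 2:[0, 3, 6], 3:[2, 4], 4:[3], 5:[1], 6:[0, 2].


BFS queue: start with [0]
Visit order: [0, 1, 2, 6, 5, 3, 4]


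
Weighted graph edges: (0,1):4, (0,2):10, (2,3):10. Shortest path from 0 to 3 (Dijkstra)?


Dijkstra from 0:
Distances: {0: 0, 1: 4, 2: 10, 3: 20}
Shortest distance to 3 = 20, path = [0, 2, 3]


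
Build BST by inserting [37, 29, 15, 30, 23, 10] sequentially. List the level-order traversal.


Root = 37; build tree by BST insertion.
Level-Order traversal: [37, 29, 15, 30, 10, 23]


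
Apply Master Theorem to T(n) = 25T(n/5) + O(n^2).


a=25, b=5, c=2. log_5(25)=2 = c=2. Case 2: O(n^c log n) = O(n^2 log n)
Complexity: O(n^2 log n)


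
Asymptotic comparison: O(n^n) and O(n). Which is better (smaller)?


linear grows slower than n^n
O(n) is asymptotically smaller; O(n^n) grows faster


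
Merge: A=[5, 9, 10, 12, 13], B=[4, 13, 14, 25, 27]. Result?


Compare heads, take smaller each step.
Merged: [4, 5, 9, 10, 12, 13, 13, 14, 25, 27]


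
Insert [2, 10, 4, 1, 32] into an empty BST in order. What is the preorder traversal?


Root = 2; build tree by BST insertion.
Preorder traversal: [2, 1, 10, 4, 32]


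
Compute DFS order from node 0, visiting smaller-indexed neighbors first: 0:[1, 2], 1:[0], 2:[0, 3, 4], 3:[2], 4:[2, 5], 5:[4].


DFS stack-based: start with [0]
Visit order: [0, 1, 2, 3, 4, 5]


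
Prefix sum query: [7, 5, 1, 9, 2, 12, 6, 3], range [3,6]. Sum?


Prefix sums: [0, 7, 12, 13, 22, 24, 36, 42, 45]
Sum[3..6] = prefix[7] - prefix[3] = 42 - 13 = 29


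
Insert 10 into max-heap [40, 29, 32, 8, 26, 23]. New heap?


Append 10: [40, 29, 32, 8, 26, 23, 10]
Bubble up: no swaps needed
Result: [40, 29, 32, 8, 26, 23, 10]


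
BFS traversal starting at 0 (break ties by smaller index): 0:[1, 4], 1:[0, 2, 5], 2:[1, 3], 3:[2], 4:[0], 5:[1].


BFS queue: start with [0]
Visit order: [0, 1, 4, 2, 5, 3]


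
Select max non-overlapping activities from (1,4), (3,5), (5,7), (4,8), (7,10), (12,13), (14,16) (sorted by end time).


Greedy: pick earliest-ending, then skip overlaps.
Selected (5 activities): [(1, 4), (5, 7), (7, 10), (12, 13), (14, 16)]


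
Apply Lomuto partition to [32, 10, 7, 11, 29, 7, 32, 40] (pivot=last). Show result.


Elements <= 40 go left of pivot.
Result: [32, 10, 7, 11, 29, 7, 32, 40], pivot at index 7


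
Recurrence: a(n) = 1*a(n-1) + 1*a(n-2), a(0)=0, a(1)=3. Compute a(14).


Build bottom-up:
...a(12)=432, a(13)=699, a(14)=1*699+1*432=1131


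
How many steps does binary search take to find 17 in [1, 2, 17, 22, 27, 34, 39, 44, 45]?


Search for 17:
[0,8] mid=4 arr[4]=27
[0,3] mid=1 arr[1]=2
[2,3] mid=2 arr[2]=17
Total: 3 comparisons


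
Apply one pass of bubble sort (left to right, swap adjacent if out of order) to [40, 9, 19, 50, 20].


After one pass: [9, 19, 40, 20, 50]


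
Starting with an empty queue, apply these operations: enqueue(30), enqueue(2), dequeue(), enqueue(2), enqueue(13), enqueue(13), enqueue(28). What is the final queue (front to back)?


enqueue(30) -> [30]
enqueue(2) -> [30, 2]
dequeue() returns 30 -> [2]
enqueue(2) -> [2, 2]
enqueue(13) -> [2, 2, 13]
enqueue(13) -> [2, 2, 13, 13]
enqueue(28) -> [2, 2, 13, 13, 28]
Final queue (front to back): [2, 2, 13, 13, 28]


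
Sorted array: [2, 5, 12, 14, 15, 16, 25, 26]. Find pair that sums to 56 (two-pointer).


Two pointers: lo=0, hi=7
No pair sums to 56


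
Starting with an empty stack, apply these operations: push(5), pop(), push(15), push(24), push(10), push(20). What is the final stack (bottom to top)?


push(5) -> [5]
pop() returns 5 -> []
push(15) -> [15]
push(24) -> [15, 24]
push(10) -> [15, 24, 10]
push(20) -> [15, 24, 10, 20]
Final stack (bottom to top): [15, 24, 10, 20]


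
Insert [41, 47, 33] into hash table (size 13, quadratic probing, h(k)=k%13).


Insertions: 41->slot 2; 47->slot 8; 33->slot 7
Table: [None, None, 41, None, None, None, None, 33, 47, None, None, None, None]


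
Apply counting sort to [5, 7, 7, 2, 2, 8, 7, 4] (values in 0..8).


Count array: [0, 0, 2, 0, 1, 1, 0, 3, 1]
Reconstruct: [2, 2, 4, 5, 7, 7, 7, 8]


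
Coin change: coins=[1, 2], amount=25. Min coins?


dp[0]=0; dp[i]=1+min(dp[i-c] for c in coins)
...dp[20]=10, dp[21]=11, dp[22]=11, dp[23]=12, dp[24]=12, dp[25]=13
Minimum coins for 25 = 13


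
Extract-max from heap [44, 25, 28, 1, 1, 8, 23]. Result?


Max = 44
Replace root with last, heapify down
Resulting heap: [28, 25, 23, 1, 1, 8]


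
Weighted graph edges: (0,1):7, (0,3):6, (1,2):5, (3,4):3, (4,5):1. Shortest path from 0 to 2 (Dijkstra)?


Dijkstra from 0:
Distances: {0: 0, 1: 7, 2: 12, 3: 6, 4: 9, 5: 10}
Shortest distance to 2 = 12, path = [0, 1, 2]


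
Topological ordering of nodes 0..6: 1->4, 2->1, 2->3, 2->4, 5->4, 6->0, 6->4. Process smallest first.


Kahn's algorithm, process smallest node first
Order: [2, 1, 3, 5, 6, 0, 4]


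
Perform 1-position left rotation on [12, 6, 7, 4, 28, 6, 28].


Left rotate by 1: [6, 7, 4, 28, 6, 28, 12]


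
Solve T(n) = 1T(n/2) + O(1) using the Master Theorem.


a=1, b=2, c=0. log_2(1)=0 = c=0. Case 2: O(n^c log n) = O(log n)
Complexity: O(log n)


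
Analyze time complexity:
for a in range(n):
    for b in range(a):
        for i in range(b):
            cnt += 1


Per nesting level: O(n) * O(n) [triangular over a] * O(n) [triangular over b] = O(n^3)
Complexity: O(n^3)


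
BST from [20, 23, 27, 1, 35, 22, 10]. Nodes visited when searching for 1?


BST root = 20
Search for 1: compare at each node
Path: [20, 1]


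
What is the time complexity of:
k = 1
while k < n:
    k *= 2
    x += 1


Per nesting level: O(log n) = O(log n)
Complexity: O(log n)


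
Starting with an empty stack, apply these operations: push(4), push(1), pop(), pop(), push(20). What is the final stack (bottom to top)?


push(4) -> [4]
push(1) -> [4, 1]
pop() returns 1 -> [4]
pop() returns 4 -> []
push(20) -> [20]
Final stack (bottom to top): [20]


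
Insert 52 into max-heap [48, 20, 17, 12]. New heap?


Append 52: [48, 20, 17, 12, 52]
Bubble up: swap idx 4(52) with idx 1(20); swap idx 1(52) with idx 0(48)
Result: [52, 48, 17, 12, 20]


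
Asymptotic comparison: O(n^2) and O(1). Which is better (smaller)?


constant grows slower than quadratic
O(1) is asymptotically smaller; O(n^2) grows faster


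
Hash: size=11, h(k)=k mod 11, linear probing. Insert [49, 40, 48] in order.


Insertions: 49->slot 5; 40->slot 7; 48->slot 4
Table: [None, None, None, None, 48, 49, None, 40, None, None, None]


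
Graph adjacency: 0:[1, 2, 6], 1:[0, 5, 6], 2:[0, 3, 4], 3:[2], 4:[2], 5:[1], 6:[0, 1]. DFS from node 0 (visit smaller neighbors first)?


DFS stack-based: start with [0]
Visit order: [0, 1, 5, 6, 2, 3, 4]


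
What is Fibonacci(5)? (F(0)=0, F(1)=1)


F(n)=F(n-1)+F(n-2)
...F(3)=2, F(4)=3, F(5)=5


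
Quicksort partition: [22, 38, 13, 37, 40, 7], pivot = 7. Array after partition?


Elements <= 7 go left of pivot.
Result: [7, 38, 13, 37, 40, 22], pivot at index 0


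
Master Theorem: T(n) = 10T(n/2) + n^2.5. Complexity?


a=10, b=2, c=2.5. log_2(10)=3.322 > c=2.5. Case 1: O(n^log_b(a)) = O(n^3.322)
Complexity: O(n^3.322)


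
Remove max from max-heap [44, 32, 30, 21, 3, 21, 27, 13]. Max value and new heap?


Max = 44
Replace root with last, heapify down
Resulting heap: [32, 21, 30, 13, 3, 21, 27]


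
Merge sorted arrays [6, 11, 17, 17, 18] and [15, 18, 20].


Compare heads, take smaller each step.
Merged: [6, 11, 15, 17, 17, 18, 18, 20]


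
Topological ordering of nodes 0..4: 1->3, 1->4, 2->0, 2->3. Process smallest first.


Kahn's algorithm, process smallest node first
Order: [1, 2, 0, 3, 4]


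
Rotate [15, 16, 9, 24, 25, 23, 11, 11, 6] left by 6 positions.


Left rotate by 6: [11, 11, 6, 15, 16, 9, 24, 25, 23]


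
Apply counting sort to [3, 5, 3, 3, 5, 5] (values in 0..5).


Count array: [0, 0, 0, 3, 0, 3]
Reconstruct: [3, 3, 3, 5, 5, 5]


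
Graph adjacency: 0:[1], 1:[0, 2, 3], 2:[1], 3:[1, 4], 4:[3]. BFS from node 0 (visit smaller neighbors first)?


BFS queue: start with [0]
Visit order: [0, 1, 2, 3, 4]


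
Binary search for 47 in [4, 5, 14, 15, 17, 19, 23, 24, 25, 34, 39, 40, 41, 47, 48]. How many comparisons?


Search for 47:
[0,14] mid=7 arr[7]=24
[8,14] mid=11 arr[11]=40
[12,14] mid=13 arr[13]=47
Total: 3 comparisons


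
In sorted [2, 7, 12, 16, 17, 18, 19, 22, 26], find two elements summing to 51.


Two pointers: lo=0, hi=8
No pair sums to 51


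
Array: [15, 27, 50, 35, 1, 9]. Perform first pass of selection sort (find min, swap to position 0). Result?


After one pass: [1, 27, 50, 35, 15, 9]


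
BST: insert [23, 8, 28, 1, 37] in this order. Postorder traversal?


Root = 23; build tree by BST insertion.
Postorder traversal: [1, 8, 37, 28, 23]


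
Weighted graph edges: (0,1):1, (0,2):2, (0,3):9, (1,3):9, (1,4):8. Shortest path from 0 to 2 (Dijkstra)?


Dijkstra from 0:
Distances: {0: 0, 1: 1, 2: 2, 3: 9, 4: 9}
Shortest distance to 2 = 2, path = [0, 2]


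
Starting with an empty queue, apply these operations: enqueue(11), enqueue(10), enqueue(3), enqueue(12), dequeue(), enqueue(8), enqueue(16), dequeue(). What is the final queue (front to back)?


enqueue(11) -> [11]
enqueue(10) -> [11, 10]
enqueue(3) -> [11, 10, 3]
enqueue(12) -> [11, 10, 3, 12]
dequeue() returns 11 -> [10, 3, 12]
enqueue(8) -> [10, 3, 12, 8]
enqueue(16) -> [10, 3, 12, 8, 16]
dequeue() returns 10 -> [3, 12, 8, 16]
Final queue (front to back): [3, 12, 8, 16]


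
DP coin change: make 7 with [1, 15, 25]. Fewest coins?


dp[0]=0; dp[i]=1+min(dp[i-c] for c in coins)
...dp[2]=2, dp[3]=3, dp[4]=4, dp[5]=5, dp[6]=6, dp[7]=7
Minimum coins for 7 = 7


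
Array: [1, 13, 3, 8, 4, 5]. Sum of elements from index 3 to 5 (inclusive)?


Prefix sums: [0, 1, 14, 17, 25, 29, 34]
Sum[3..5] = prefix[6] - prefix[3] = 34 - 17 = 17


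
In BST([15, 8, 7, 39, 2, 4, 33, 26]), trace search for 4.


BST root = 15
Search for 4: compare at each node
Path: [15, 8, 7, 2, 4]


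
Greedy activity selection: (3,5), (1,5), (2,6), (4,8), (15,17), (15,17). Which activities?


Greedy: pick earliest-ending, then skip overlaps.
Selected (2 activities): [(3, 5), (15, 17)]


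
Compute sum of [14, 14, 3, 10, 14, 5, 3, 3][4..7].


Prefix sums: [0, 14, 28, 31, 41, 55, 60, 63, 66]
Sum[4..7] = prefix[8] - prefix[4] = 66 - 41 = 25


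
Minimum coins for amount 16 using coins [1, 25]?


dp[0]=0; dp[i]=1+min(dp[i-c] for c in coins)
...dp[11]=11, dp[12]=12, dp[13]=13, dp[14]=14, dp[15]=15, dp[16]=16
Minimum coins for 16 = 16


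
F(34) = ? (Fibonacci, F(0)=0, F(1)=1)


F(n)=F(n-1)+F(n-2)
...F(32)=2178309, F(33)=3524578, F(34)=5702887


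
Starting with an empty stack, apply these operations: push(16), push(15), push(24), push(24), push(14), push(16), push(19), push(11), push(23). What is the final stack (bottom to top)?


push(16) -> [16]
push(15) -> [16, 15]
push(24) -> [16, 15, 24]
push(24) -> [16, 15, 24, 24]
push(14) -> [16, 15, 24, 24, 14]
push(16) -> [16, 15, 24, 24, 14, 16]
push(19) -> [16, 15, 24, 24, 14, 16, 19]
push(11) -> [16, 15, 24, 24, 14, 16, 19, 11]
push(23) -> [16, 15, 24, 24, 14, 16, 19, 11, 23]
Final stack (bottom to top): [16, 15, 24, 24, 14, 16, 19, 11, 23]


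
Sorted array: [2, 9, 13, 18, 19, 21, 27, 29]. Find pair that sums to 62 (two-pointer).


Two pointers: lo=0, hi=7
No pair sums to 62


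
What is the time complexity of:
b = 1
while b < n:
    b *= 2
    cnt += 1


Per nesting level: O(log n) = O(log n)
Complexity: O(log n)


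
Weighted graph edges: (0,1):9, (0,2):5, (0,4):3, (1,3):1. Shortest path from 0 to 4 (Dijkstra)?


Dijkstra from 0:
Distances: {0: 0, 1: 9, 2: 5, 3: 10, 4: 3}
Shortest distance to 4 = 3, path = [0, 4]


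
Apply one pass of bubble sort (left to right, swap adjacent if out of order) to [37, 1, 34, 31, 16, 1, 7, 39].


After one pass: [1, 34, 31, 16, 1, 7, 37, 39]


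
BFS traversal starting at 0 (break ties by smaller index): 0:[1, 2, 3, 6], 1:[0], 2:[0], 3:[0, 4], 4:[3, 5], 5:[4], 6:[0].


BFS queue: start with [0]
Visit order: [0, 1, 2, 3, 6, 4, 5]


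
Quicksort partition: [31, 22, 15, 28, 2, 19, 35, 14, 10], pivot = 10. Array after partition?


Elements <= 10 go left of pivot.
Result: [2, 10, 15, 28, 31, 19, 35, 14, 22], pivot at index 1


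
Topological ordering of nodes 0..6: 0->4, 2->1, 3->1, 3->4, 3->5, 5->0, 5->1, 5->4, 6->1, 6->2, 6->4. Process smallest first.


Kahn's algorithm, process smallest node first
Order: [3, 5, 0, 6, 2, 1, 4]


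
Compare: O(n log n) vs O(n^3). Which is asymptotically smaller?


linearithmic grows slower than cubic
O(n log n) is asymptotically smaller; O(n^3) grows faster


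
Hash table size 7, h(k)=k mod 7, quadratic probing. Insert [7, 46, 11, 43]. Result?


Insertions: 7->slot 0; 46->slot 4; 11->slot 5; 43->slot 1
Table: [7, 43, None, None, 46, 11, None]


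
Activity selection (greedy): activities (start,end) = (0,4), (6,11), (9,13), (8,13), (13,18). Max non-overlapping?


Greedy: pick earliest-ending, then skip overlaps.
Selected (3 activities): [(0, 4), (6, 11), (13, 18)]


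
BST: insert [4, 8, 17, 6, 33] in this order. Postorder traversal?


Root = 4; build tree by BST insertion.
Postorder traversal: [6, 33, 17, 8, 4]


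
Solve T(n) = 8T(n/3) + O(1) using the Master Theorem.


a=8, b=3, c=0. log_3(8)=1.893 > c=0. Case 1: O(n^log_b(a)) = O(n^1.893)
Complexity: O(n^1.893)


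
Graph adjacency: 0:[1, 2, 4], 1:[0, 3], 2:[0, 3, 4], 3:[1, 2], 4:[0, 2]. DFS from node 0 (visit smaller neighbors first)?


DFS stack-based: start with [0]
Visit order: [0, 1, 3, 2, 4]


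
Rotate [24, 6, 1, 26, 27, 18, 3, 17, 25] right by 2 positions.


Right rotate by 2: [17, 25, 24, 6, 1, 26, 27, 18, 3]


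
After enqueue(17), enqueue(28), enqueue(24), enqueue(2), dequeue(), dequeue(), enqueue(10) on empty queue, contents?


enqueue(17) -> [17]
enqueue(28) -> [17, 28]
enqueue(24) -> [17, 28, 24]
enqueue(2) -> [17, 28, 24, 2]
dequeue() returns 17 -> [28, 24, 2]
dequeue() returns 28 -> [24, 2]
enqueue(10) -> [24, 2, 10]
Final queue (front to back): [24, 2, 10]


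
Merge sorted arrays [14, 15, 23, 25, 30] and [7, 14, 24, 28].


Compare heads, take smaller each step.
Merged: [7, 14, 14, 15, 23, 24, 25, 28, 30]


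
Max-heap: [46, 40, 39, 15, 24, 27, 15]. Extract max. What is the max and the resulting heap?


Max = 46
Replace root with last, heapify down
Resulting heap: [40, 24, 39, 15, 15, 27]


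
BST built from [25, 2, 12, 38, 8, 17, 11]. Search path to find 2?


BST root = 25
Search for 2: compare at each node
Path: [25, 2]


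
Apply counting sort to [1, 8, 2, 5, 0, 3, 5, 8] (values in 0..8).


Count array: [1, 1, 1, 1, 0, 2, 0, 0, 2]
Reconstruct: [0, 1, 2, 3, 5, 5, 8, 8]


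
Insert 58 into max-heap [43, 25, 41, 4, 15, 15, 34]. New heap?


Append 58: [43, 25, 41, 4, 15, 15, 34, 58]
Bubble up: swap idx 7(58) with idx 3(4); swap idx 3(58) with idx 1(25); swap idx 1(58) with idx 0(43)
Result: [58, 43, 41, 25, 15, 15, 34, 4]


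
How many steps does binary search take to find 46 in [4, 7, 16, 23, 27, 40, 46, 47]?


Search for 46:
[0,7] mid=3 arr[3]=23
[4,7] mid=5 arr[5]=40
[6,7] mid=6 arr[6]=46
Total: 3 comparisons


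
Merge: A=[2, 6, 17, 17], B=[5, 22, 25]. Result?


Compare heads, take smaller each step.
Merged: [2, 5, 6, 17, 17, 22, 25]


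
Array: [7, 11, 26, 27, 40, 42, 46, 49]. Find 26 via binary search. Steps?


Search for 26:
[0,7] mid=3 arr[3]=27
[0,2] mid=1 arr[1]=11
[2,2] mid=2 arr[2]=26
Total: 3 comparisons


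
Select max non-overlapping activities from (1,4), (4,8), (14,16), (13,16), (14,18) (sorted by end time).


Greedy: pick earliest-ending, then skip overlaps.
Selected (3 activities): [(1, 4), (4, 8), (14, 16)]


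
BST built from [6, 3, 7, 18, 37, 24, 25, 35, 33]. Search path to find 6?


BST root = 6
Search for 6: compare at each node
Path: [6]


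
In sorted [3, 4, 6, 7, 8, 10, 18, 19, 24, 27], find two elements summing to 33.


Two pointers: lo=0, hi=9
Found pair: (6, 27) summing to 33


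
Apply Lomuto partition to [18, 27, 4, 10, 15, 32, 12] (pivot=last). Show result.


Elements <= 12 go left of pivot.
Result: [4, 10, 12, 27, 15, 32, 18], pivot at index 2


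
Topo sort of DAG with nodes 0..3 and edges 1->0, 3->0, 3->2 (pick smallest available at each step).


Kahn's algorithm, process smallest node first
Order: [1, 3, 0, 2]


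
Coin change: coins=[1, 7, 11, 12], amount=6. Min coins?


dp[0]=0; dp[i]=1+min(dp[i-c] for c in coins)
...dp[1]=1, dp[2]=2, dp[3]=3, dp[4]=4, dp[5]=5, dp[6]=6
Minimum coins for 6 = 6


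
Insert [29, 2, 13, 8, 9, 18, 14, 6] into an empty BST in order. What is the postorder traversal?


Root = 29; build tree by BST insertion.
Postorder traversal: [6, 9, 8, 14, 18, 13, 2, 29]


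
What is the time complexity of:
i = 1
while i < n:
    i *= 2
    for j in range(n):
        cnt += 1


Per nesting level: O(log n) * O(n) = O(n log n)
Complexity: O(n log n)


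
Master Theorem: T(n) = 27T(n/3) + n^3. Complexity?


a=27, b=3, c=3. log_3(27)=3 = c=3. Case 2: O(n^c log n) = O(n^3 log n)
Complexity: O(n^3 log n)


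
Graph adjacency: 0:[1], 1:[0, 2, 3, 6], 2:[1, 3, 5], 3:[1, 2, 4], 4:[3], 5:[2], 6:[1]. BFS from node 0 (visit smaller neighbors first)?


BFS queue: start with [0]
Visit order: [0, 1, 2, 3, 6, 5, 4]


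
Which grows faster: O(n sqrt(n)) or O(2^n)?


n^1.5 grows slower than exponential
O(n sqrt(n)) is asymptotically smaller; O(2^n) grows faster


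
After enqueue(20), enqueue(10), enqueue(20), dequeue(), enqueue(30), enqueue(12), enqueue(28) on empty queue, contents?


enqueue(20) -> [20]
enqueue(10) -> [20, 10]
enqueue(20) -> [20, 10, 20]
dequeue() returns 20 -> [10, 20]
enqueue(30) -> [10, 20, 30]
enqueue(12) -> [10, 20, 30, 12]
enqueue(28) -> [10, 20, 30, 12, 28]
Final queue (front to back): [10, 20, 30, 12, 28]


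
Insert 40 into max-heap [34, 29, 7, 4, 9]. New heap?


Append 40: [34, 29, 7, 4, 9, 40]
Bubble up: swap idx 5(40) with idx 2(7); swap idx 2(40) with idx 0(34)
Result: [40, 29, 34, 4, 9, 7]
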